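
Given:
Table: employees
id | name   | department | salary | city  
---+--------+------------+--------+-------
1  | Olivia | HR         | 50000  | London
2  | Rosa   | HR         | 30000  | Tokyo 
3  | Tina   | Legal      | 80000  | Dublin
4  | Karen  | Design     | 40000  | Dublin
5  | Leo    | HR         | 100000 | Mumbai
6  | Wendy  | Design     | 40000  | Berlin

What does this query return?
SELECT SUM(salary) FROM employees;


SUM(salary) = 50000 + 30000 + 80000 + 40000 + 100000 + 40000 = 340000

340000


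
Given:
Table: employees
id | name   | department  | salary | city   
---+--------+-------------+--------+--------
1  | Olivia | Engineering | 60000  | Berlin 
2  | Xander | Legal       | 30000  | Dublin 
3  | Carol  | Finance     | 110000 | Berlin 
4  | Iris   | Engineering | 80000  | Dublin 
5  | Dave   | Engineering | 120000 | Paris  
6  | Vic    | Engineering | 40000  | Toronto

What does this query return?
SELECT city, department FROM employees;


Projecting columns: city, department

6 rows:
Berlin, Engineering
Dublin, Legal
Berlin, Finance
Dublin, Engineering
Paris, Engineering
Toronto, Engineering


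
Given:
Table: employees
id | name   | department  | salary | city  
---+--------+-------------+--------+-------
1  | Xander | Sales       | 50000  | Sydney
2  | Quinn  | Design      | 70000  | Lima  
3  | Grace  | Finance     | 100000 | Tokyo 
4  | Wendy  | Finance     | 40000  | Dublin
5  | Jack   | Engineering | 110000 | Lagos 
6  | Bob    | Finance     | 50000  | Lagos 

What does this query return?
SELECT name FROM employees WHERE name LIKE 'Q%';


LIKE 'Q%' matches names starting with 'Q'
Matching: 1

1 rows:
Quinn


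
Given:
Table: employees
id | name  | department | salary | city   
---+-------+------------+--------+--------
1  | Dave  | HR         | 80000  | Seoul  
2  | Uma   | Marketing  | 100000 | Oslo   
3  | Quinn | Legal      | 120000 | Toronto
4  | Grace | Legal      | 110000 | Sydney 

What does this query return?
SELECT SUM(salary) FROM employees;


SUM(salary) = 80000 + 100000 + 120000 + 110000 = 410000

410000


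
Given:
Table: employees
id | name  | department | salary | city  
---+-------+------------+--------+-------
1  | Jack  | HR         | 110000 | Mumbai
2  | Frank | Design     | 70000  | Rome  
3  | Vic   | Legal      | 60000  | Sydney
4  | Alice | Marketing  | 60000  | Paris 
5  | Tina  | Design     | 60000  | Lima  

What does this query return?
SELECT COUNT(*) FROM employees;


COUNT(*) counts all rows

5


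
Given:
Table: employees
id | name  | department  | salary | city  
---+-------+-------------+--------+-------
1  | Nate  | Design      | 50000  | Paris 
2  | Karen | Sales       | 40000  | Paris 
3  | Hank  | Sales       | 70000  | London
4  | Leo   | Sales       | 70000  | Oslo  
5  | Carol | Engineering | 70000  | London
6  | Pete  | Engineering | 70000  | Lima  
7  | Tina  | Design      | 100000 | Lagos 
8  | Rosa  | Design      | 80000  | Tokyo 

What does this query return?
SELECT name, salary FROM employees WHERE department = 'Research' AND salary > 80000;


Filtering: department = 'Research' AND salary > 80000
Matching: 0 rows

Empty result set (0 rows)


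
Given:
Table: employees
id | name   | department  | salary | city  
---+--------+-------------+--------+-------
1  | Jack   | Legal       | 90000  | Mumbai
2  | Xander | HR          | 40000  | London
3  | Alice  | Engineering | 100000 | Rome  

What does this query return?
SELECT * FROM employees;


SELECT * returns all 3 rows with all columns

3 rows:
1, Jack, Legal, 90000, Mumbai
2, Xander, HR, 40000, London
3, Alice, Engineering, 100000, Rome


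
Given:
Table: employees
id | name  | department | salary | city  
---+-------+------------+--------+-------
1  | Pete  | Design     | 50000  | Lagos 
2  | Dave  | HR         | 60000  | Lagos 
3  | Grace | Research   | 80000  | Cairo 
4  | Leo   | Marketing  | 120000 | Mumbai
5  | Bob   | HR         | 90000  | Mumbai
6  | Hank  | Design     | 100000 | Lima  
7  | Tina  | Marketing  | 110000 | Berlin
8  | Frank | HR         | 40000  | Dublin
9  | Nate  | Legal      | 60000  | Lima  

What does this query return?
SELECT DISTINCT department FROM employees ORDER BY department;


All 'department' values (row order): Design, HR, Research, Marketing, HR, Design, Marketing, HR, Legal
Removing duplicates leaves 5 unique value(s).

5 values:
Design
HR
Legal
Marketing
Research


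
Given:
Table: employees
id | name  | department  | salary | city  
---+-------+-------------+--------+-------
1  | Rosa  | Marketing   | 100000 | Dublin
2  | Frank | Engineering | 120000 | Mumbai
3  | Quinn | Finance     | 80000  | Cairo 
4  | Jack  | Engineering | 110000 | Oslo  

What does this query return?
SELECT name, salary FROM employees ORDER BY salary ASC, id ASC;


Sorting by salary ASC, then id ASC for ties

4 rows:
Quinn, 80000
Rosa, 100000
Jack, 110000
Frank, 120000


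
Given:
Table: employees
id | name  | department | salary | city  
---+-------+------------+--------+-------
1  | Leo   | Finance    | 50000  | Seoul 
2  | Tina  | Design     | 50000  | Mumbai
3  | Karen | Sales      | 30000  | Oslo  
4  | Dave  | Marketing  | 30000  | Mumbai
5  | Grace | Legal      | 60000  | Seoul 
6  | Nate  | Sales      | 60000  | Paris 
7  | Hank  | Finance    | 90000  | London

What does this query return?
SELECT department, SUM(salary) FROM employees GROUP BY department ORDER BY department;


Summing salary within each department:
  Design: 50000 = 50000
  Finance: 50000 + 90000 = 140000
  Legal: 60000 = 60000
  Marketing: 30000 = 30000
  Sales: 30000 + 60000 = 90000


5 groups:
Design, 50000
Finance, 140000
Legal, 60000
Marketing, 30000
Sales, 90000


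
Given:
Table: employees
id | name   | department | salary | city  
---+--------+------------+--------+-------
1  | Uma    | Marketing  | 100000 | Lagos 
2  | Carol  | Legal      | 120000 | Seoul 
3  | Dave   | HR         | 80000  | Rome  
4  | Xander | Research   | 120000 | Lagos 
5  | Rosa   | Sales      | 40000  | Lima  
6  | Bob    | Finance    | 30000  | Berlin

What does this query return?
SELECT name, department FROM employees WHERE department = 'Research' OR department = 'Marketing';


Filtering: department = 'Research' OR 'Marketing'
Matching: 2 rows

2 rows:
Uma, Marketing
Xander, Research


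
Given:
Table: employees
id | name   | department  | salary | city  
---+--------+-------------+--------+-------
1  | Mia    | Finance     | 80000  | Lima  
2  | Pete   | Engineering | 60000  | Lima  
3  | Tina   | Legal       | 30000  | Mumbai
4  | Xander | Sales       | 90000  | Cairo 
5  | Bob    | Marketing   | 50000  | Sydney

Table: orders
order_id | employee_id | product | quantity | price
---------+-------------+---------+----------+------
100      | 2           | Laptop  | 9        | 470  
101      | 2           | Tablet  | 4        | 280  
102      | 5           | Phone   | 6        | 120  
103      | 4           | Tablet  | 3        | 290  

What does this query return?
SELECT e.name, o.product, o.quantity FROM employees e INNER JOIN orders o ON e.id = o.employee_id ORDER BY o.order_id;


Joining employees.id = orders.employee_id:
  employee Pete (id=2) -> order Laptop
  employee Pete (id=2) -> order Tablet
  employee Bob (id=5) -> order Phone
  employee Xander (id=4) -> order Tablet


4 rows:
Pete, Laptop, 9
Pete, Tablet, 4
Bob, Phone, 6
Xander, Tablet, 3


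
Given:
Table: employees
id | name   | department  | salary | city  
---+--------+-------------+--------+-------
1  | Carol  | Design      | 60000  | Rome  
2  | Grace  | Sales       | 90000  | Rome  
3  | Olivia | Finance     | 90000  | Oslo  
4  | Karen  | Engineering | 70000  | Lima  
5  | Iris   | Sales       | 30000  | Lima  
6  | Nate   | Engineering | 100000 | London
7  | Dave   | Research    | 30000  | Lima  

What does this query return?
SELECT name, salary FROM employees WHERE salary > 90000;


Filtering: salary > 90000
Matching: 1 rows

1 rows:
Nate, 100000


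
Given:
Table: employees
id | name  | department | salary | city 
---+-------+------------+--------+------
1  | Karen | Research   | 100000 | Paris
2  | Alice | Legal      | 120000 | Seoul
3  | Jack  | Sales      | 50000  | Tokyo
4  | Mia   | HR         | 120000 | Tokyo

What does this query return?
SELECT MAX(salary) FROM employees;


Salaries: 100000, 120000, 50000, 120000
MAX = 120000

120000


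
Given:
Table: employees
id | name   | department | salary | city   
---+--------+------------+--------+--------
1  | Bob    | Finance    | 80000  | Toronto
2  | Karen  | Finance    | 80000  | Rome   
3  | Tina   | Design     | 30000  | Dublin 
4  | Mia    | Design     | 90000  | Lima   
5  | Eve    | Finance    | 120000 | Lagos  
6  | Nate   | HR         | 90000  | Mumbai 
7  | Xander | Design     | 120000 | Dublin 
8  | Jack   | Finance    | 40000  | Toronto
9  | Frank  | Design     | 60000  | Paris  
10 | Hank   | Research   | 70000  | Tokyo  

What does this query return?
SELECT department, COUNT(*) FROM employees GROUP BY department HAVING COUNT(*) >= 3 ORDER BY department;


Groups with count >= 3:
  Design: 4 -> PASS
  Finance: 4 -> PASS
  HR: 1 -> filtered out
  Research: 1 -> filtered out


2 groups:
Design, 4
Finance, 4


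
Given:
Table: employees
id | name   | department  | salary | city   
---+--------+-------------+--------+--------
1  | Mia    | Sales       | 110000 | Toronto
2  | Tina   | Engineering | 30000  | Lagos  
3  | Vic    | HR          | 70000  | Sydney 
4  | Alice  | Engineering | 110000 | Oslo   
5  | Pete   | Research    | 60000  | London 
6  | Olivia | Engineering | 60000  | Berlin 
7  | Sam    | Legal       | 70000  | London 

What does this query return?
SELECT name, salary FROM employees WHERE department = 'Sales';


Filtering: department = 'Sales'
Matching rows: 1

1 rows:
Mia, 110000


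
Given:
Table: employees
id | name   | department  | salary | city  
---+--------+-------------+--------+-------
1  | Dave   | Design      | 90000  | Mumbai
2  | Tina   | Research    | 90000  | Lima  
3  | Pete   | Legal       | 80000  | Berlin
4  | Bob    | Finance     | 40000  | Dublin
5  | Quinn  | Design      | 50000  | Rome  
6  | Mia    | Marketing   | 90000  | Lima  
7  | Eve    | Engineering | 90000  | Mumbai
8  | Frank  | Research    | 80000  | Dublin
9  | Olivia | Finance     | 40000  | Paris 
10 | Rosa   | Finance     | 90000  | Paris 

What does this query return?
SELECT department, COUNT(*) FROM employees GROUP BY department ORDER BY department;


Assigning each row to its department group:
  Dave -> Design
  Tina -> Research
  Pete -> Legal
  Bob -> Finance
  Quinn -> Design
  Mia -> Marketing
  Eve -> Engineering
  Frank -> Research
  Olivia -> Finance
  Rosa -> Finance


6 groups:
Design, 2
Engineering, 1
Finance, 3
Legal, 1
Marketing, 1
Research, 2


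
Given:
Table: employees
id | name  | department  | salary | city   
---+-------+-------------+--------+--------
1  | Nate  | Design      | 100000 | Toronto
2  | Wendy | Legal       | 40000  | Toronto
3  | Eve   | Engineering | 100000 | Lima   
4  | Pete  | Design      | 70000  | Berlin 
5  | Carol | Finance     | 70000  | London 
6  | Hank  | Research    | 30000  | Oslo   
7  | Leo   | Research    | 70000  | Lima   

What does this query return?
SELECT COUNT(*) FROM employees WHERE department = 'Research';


Counting rows where department = 'Research'
  Hank -> MATCH
  Leo -> MATCH


2


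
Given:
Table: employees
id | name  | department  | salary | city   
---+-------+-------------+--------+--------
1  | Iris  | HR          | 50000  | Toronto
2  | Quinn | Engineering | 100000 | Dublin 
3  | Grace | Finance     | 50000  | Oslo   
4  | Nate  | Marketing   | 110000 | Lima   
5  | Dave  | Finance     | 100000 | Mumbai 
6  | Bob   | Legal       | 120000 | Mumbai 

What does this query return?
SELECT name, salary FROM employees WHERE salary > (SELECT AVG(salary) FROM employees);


Subquery: AVG(salary) = 88333.33
Filtering: salary > 88333.33
  Quinn (100000) -> MATCH
  Nate (110000) -> MATCH
  Dave (100000) -> MATCH
  Bob (120000) -> MATCH


4 rows:
Quinn, 100000
Nate, 110000
Dave, 100000
Bob, 120000


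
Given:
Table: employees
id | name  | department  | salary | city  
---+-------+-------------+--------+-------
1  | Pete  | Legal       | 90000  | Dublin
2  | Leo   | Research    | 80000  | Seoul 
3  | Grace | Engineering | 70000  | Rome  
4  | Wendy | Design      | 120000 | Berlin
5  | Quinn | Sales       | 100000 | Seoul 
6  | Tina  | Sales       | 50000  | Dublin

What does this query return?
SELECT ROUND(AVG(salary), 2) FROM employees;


SUM(salary) = 510000
COUNT = 6
ROUND(AVG, 2) = ROUND(510000 / 6, 2) = 85000.0

85000.0


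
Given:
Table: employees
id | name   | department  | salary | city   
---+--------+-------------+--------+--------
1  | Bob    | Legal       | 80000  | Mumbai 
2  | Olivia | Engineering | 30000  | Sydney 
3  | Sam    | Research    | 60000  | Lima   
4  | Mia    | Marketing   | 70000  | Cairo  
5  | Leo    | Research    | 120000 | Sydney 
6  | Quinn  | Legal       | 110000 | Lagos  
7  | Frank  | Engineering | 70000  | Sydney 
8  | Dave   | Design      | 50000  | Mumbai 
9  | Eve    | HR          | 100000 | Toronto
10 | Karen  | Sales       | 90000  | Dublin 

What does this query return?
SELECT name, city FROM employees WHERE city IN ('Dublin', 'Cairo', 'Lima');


Filtering: city IN ('Dublin', 'Cairo', 'Lima')
Matching: 3 rows

3 rows:
Sam, Lima
Mia, Cairo
Karen, Dublin


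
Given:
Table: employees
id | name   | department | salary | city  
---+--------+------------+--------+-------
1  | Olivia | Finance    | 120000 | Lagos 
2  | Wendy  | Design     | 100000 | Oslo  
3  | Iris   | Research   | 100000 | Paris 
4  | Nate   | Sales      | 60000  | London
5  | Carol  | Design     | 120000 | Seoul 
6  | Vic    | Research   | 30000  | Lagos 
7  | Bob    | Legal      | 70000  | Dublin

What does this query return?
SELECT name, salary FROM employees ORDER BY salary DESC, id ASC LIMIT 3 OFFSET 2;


Sort by salary DESC (id ASC tiebreak), then skip 2 and take 3
Rows 3 through 5

3 rows:
Wendy, 100000
Iris, 100000
Bob, 70000


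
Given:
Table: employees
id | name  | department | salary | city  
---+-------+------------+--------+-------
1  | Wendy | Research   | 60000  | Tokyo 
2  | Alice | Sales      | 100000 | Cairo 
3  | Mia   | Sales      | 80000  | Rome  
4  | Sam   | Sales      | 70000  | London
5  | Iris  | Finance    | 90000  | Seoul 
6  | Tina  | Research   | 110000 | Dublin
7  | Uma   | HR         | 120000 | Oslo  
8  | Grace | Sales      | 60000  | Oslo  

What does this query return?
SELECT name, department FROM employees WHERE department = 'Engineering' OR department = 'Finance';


Filtering: department = 'Engineering' OR 'Finance'
Matching: 1 rows

1 rows:
Iris, Finance


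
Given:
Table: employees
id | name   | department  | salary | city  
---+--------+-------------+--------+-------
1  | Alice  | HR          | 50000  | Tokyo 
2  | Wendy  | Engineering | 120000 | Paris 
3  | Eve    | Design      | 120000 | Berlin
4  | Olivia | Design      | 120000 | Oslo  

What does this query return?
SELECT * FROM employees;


SELECT * returns all 4 rows with all columns

4 rows:
1, Alice, HR, 50000, Tokyo
2, Wendy, Engineering, 120000, Paris
3, Eve, Design, 120000, Berlin
4, Olivia, Design, 120000, Oslo


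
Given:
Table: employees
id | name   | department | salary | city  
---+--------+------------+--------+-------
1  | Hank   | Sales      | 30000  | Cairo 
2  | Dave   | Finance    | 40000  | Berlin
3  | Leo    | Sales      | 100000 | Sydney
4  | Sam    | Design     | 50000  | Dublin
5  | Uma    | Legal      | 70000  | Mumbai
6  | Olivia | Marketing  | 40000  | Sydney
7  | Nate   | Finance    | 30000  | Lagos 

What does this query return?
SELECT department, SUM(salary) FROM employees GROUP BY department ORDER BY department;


Summing salary within each department:
  Design: 50000 = 50000
  Finance: 40000 + 30000 = 70000
  Legal: 70000 = 70000
  Marketing: 40000 = 40000
  Sales: 30000 + 100000 = 130000


5 groups:
Design, 50000
Finance, 70000
Legal, 70000
Marketing, 40000
Sales, 130000


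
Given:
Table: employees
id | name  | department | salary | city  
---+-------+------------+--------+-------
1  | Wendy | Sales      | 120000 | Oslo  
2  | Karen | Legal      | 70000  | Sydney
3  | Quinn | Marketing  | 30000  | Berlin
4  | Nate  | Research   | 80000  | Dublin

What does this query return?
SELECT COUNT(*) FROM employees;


COUNT(*) counts all rows

4


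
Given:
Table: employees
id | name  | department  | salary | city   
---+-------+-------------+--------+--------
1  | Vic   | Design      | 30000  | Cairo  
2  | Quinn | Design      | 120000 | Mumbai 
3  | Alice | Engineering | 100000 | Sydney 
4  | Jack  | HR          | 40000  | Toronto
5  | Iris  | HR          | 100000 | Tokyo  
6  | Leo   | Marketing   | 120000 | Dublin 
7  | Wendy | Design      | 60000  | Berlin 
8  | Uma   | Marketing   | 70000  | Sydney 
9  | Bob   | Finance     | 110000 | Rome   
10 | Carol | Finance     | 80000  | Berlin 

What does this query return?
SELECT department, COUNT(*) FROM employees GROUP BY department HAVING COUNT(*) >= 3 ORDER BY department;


Groups with count >= 3:
  Design: 3 -> PASS
  Engineering: 1 -> filtered out
  Finance: 2 -> filtered out
  HR: 2 -> filtered out
  Marketing: 2 -> filtered out


1 groups:
Design, 3


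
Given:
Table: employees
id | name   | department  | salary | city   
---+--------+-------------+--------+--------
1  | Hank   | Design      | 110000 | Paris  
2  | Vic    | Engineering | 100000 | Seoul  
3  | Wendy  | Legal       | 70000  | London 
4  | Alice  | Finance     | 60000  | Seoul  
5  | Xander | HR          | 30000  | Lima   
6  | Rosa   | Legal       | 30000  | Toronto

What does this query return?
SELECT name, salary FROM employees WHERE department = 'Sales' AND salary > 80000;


Filtering: department = 'Sales' AND salary > 80000
Matching: 0 rows

Empty result set (0 rows)


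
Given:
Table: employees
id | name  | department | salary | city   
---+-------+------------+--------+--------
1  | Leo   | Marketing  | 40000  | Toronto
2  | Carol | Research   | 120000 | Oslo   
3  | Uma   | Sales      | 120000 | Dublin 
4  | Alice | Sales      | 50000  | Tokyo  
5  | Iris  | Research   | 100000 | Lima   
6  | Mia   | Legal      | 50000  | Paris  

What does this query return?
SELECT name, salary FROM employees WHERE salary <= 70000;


Filtering: salary <= 70000
Matching: 3 rows

3 rows:
Leo, 40000
Alice, 50000
Mia, 50000


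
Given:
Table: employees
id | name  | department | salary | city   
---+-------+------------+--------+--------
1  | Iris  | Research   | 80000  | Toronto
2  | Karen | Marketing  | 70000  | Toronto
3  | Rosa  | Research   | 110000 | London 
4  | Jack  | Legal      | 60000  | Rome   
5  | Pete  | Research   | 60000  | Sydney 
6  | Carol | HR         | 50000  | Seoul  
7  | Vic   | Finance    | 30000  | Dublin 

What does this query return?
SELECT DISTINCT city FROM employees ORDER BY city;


All 'city' values (row order): Toronto, Toronto, London, Rome, Sydney, Seoul, Dublin
Removing duplicates leaves 6 unique value(s).

6 values:
Dublin
London
Rome
Seoul
Sydney
Toronto


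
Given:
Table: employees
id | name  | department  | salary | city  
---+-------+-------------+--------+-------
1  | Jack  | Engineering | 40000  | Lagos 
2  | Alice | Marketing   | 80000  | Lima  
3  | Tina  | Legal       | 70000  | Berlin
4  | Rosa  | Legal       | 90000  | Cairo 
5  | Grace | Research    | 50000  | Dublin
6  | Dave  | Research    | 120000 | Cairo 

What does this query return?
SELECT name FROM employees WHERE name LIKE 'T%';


LIKE 'T%' matches names starting with 'T'
Matching: 1

1 rows:
Tina


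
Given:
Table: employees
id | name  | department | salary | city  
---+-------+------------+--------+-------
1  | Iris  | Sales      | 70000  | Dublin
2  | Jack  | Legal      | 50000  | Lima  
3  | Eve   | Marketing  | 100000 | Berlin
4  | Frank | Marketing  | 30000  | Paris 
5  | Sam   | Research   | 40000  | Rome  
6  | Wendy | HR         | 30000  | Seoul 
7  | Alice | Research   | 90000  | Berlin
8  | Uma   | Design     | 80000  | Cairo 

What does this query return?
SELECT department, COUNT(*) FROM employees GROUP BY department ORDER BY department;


Assigning each row to its department group:
  Iris -> Sales
  Jack -> Legal
  Eve -> Marketing
  Frank -> Marketing
  Sam -> Research
  Wendy -> HR
  Alice -> Research
  Uma -> Design


6 groups:
Design, 1
HR, 1
Legal, 1
Marketing, 2
Research, 2
Sales, 1


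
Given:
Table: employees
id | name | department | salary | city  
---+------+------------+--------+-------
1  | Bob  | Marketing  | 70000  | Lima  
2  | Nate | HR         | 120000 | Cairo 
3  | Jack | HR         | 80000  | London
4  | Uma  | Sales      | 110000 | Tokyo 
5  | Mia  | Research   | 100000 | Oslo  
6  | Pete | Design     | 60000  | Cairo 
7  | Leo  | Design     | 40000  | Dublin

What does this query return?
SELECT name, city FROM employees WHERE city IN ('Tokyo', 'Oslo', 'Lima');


Filtering: city IN ('Tokyo', 'Oslo', 'Lima')
Matching: 3 rows

3 rows:
Bob, Lima
Uma, Tokyo
Mia, Oslo


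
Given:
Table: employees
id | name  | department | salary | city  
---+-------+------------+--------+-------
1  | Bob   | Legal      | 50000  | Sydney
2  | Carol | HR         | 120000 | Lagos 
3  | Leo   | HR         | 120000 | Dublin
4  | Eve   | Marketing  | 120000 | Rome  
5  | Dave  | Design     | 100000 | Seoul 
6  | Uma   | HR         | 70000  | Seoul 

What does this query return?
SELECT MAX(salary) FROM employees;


Salaries: 50000, 120000, 120000, 120000, 100000, 70000
MAX = 120000

120000


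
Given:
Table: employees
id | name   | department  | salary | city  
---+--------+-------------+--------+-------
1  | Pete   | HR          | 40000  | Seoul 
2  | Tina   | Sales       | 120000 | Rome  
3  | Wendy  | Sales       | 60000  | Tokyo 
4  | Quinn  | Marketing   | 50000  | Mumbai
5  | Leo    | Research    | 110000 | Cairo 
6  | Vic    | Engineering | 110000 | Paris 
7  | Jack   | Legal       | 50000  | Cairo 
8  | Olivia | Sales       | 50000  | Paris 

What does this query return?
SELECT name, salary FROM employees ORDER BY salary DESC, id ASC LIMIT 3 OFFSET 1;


Sort by salary DESC (id ASC tiebreak), then skip 1 and take 3
Rows 2 through 4

3 rows:
Leo, 110000
Vic, 110000
Wendy, 60000


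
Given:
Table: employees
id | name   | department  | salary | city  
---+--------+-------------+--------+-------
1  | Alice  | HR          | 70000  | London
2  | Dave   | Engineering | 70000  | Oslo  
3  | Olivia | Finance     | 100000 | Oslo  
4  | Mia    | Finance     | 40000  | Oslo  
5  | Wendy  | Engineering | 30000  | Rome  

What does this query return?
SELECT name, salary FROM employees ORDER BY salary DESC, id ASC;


Sorting by salary DESC, then id ASC for ties

5 rows:
Olivia, 100000
Alice, 70000
Dave, 70000
Mia, 40000
Wendy, 30000


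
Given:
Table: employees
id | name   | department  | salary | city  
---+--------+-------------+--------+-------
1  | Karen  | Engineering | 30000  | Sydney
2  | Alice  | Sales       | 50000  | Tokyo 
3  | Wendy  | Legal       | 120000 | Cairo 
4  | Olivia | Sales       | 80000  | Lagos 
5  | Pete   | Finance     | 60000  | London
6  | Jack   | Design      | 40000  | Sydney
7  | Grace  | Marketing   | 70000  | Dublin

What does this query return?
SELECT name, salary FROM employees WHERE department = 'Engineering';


Filtering: department = 'Engineering'
Matching rows: 1

1 rows:
Karen, 30000


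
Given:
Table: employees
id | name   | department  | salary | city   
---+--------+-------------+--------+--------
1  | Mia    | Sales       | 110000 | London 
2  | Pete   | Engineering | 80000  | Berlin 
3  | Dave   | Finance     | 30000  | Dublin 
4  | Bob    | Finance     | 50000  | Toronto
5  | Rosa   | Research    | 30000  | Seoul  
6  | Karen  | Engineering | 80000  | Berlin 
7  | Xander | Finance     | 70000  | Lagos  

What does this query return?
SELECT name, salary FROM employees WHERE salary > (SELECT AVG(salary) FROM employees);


Subquery: AVG(salary) = 64285.71
Filtering: salary > 64285.71
  Mia (110000) -> MATCH
  Pete (80000) -> MATCH
  Karen (80000) -> MATCH
  Xander (70000) -> MATCH


4 rows:
Mia, 110000
Pete, 80000
Karen, 80000
Xander, 70000


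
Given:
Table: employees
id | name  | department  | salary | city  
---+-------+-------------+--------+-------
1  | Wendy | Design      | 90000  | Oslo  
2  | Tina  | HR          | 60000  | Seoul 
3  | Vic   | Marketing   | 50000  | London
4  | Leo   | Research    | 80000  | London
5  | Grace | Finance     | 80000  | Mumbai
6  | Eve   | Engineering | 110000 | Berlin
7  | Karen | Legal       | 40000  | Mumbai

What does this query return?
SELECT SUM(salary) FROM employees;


SUM(salary) = 90000 + 60000 + 50000 + 80000 + 80000 + 110000 + 40000 = 510000

510000


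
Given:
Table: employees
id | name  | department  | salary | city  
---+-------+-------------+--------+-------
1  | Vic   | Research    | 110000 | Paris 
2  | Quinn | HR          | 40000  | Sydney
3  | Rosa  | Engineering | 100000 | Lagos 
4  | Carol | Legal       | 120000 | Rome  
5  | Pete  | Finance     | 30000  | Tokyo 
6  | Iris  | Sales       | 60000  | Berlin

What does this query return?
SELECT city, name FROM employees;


Projecting columns: city, name

6 rows:
Paris, Vic
Sydney, Quinn
Lagos, Rosa
Rome, Carol
Tokyo, Pete
Berlin, Iris


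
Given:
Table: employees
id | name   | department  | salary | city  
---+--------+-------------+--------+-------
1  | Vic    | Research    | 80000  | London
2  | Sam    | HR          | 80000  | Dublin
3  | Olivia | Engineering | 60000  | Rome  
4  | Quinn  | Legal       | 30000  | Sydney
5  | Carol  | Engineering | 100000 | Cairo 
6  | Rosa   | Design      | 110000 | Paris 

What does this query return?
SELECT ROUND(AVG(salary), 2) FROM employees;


SUM(salary) = 460000
COUNT = 6
ROUND(AVG, 2) = ROUND(460000 / 6, 2) = 76666.67

76666.67


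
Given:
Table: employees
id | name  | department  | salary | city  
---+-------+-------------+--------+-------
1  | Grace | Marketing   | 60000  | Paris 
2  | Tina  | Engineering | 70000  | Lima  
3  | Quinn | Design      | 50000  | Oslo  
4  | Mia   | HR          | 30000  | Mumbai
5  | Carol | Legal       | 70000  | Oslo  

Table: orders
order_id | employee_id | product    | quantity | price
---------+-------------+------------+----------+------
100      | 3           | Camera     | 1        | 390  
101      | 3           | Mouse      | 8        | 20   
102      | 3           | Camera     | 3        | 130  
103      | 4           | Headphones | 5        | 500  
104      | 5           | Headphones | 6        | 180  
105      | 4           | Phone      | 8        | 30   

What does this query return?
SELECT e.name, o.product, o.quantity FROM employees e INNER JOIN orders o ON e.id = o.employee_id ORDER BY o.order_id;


Joining employees.id = orders.employee_id:
  employee Quinn (id=3) -> order Camera
  employee Quinn (id=3) -> order Mouse
  employee Quinn (id=3) -> order Camera
  employee Mia (id=4) -> order Headphones
  employee Carol (id=5) -> order Headphones
  employee Mia (id=4) -> order Phone


6 rows:
Quinn, Camera, 1
Quinn, Mouse, 8
Quinn, Camera, 3
Mia, Headphones, 5
Carol, Headphones, 6
Mia, Phone, 8


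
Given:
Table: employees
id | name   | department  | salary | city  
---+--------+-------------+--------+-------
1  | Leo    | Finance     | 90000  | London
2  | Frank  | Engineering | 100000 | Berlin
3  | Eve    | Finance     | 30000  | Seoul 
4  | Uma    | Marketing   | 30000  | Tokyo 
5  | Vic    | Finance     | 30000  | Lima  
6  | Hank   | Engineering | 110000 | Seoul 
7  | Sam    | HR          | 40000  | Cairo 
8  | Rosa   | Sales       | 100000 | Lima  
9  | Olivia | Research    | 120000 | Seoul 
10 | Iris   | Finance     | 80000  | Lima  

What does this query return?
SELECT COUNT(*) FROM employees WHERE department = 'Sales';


Counting rows where department = 'Sales'
  Rosa -> MATCH


1


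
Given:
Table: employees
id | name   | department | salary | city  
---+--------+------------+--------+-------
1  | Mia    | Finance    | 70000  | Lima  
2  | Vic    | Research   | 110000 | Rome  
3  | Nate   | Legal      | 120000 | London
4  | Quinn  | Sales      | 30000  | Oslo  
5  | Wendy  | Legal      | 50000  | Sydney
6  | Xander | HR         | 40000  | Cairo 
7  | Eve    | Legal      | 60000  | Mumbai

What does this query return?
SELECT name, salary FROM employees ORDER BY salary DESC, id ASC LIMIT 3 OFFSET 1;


Sort by salary DESC (id ASC tiebreak), then skip 1 and take 3
Rows 2 through 4

3 rows:
Vic, 110000
Mia, 70000
Eve, 60000


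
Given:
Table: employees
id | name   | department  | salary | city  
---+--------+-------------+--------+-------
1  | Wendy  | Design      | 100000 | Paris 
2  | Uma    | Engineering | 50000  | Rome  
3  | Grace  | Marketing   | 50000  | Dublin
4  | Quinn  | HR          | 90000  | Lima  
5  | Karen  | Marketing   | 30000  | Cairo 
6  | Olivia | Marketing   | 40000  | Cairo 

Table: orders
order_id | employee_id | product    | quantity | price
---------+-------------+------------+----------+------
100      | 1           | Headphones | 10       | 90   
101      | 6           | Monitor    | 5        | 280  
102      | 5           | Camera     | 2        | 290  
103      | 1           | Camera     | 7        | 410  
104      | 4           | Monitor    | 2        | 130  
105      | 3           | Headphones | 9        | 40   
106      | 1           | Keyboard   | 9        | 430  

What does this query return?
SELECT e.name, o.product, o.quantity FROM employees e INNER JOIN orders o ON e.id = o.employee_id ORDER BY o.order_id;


Joining employees.id = orders.employee_id:
  employee Wendy (id=1) -> order Headphones
  employee Olivia (id=6) -> order Monitor
  employee Karen (id=5) -> order Camera
  employee Wendy (id=1) -> order Camera
  employee Quinn (id=4) -> order Monitor
  employee Grace (id=3) -> order Headphones
  employee Wendy (id=1) -> order Keyboard


7 rows:
Wendy, Headphones, 10
Olivia, Monitor, 5
Karen, Camera, 2
Wendy, Camera, 7
Quinn, Monitor, 2
Grace, Headphones, 9
Wendy, Keyboard, 9


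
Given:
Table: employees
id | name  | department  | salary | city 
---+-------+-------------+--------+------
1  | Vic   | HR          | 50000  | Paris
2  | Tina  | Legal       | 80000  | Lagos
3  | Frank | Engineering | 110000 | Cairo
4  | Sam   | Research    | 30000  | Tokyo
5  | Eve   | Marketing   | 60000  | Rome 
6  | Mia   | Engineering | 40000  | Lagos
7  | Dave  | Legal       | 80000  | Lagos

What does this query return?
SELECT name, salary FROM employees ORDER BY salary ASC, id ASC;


Sorting by salary ASC, then id ASC for ties

7 rows:
Sam, 30000
Mia, 40000
Vic, 50000
Eve, 60000
Tina, 80000
Dave, 80000
Frank, 110000


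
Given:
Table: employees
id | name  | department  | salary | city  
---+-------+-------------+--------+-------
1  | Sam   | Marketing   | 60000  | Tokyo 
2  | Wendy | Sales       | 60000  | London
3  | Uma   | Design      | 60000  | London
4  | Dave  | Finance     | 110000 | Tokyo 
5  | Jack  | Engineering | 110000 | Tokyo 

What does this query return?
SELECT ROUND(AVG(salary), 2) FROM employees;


SUM(salary) = 400000
COUNT = 5
ROUND(AVG, 2) = ROUND(400000 / 5, 2) = 80000.0

80000.0


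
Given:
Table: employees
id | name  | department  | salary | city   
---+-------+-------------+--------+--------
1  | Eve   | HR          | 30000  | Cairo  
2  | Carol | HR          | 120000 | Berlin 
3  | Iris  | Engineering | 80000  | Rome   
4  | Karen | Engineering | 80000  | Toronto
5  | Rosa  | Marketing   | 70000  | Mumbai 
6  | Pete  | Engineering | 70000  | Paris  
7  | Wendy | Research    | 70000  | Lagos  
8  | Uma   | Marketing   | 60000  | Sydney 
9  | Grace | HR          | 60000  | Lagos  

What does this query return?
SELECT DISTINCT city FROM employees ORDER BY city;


All 'city' values (row order): Cairo, Berlin, Rome, Toronto, Mumbai, Paris, Lagos, Sydney, Lagos
Removing duplicates leaves 8 unique value(s).

8 values:
Berlin
Cairo
Lagos
Mumbai
Paris
Rome
Sydney
Toronto


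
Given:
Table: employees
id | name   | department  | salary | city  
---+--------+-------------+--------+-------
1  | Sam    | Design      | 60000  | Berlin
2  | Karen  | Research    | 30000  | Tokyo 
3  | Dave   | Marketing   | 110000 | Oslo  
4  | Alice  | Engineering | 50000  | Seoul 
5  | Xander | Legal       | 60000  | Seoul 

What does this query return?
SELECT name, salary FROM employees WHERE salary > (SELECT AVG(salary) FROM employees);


Subquery: AVG(salary) = 62000.0
Filtering: salary > 62000.0
  Dave (110000) -> MATCH


1 rows:
Dave, 110000


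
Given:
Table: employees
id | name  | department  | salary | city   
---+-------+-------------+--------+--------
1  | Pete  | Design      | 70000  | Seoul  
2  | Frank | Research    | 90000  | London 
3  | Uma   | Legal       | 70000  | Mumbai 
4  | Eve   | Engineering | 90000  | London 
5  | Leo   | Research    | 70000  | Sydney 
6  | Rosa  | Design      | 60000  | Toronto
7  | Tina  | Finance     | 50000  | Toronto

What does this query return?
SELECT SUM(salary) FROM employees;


SUM(salary) = 70000 + 90000 + 70000 + 90000 + 70000 + 60000 + 50000 = 500000

500000


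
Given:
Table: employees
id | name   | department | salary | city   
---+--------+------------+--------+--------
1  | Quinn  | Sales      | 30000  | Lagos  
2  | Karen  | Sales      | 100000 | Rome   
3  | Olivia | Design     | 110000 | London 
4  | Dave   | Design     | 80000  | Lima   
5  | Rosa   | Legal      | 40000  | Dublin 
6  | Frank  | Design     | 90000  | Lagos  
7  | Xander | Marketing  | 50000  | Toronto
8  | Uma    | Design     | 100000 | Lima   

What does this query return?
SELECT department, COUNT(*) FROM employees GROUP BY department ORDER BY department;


Assigning each row to its department group:
  Quinn -> Sales
  Karen -> Sales
  Olivia -> Design
  Dave -> Design
  Rosa -> Legal
  Frank -> Design
  Xander -> Marketing
  Uma -> Design


4 groups:
Design, 4
Legal, 1
Marketing, 1
Sales, 2


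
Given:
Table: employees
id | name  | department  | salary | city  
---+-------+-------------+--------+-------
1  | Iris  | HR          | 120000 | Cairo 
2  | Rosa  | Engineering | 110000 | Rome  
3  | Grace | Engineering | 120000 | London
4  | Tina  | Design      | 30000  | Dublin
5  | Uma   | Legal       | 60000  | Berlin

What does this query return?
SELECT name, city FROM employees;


Projecting columns: name, city

5 rows:
Iris, Cairo
Rosa, Rome
Grace, London
Tina, Dublin
Uma, Berlin


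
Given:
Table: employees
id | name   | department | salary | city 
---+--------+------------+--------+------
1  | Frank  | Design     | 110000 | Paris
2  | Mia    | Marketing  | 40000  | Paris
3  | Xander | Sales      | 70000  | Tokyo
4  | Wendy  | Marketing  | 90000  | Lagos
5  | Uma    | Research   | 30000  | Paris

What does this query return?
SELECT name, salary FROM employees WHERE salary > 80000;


Filtering: salary > 80000
Matching: 2 rows

2 rows:
Frank, 110000
Wendy, 90000


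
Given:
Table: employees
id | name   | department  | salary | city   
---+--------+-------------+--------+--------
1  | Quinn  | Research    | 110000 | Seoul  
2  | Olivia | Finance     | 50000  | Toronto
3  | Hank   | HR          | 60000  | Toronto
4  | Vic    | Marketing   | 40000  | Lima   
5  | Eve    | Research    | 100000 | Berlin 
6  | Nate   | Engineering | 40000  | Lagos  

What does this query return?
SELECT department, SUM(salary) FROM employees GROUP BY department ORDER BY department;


Summing salary within each department:
  Engineering: 40000 = 40000
  Finance: 50000 = 50000
  HR: 60000 = 60000
  Marketing: 40000 = 40000
  Research: 110000 + 100000 = 210000


5 groups:
Engineering, 40000
Finance, 50000
HR, 60000
Marketing, 40000
Research, 210000


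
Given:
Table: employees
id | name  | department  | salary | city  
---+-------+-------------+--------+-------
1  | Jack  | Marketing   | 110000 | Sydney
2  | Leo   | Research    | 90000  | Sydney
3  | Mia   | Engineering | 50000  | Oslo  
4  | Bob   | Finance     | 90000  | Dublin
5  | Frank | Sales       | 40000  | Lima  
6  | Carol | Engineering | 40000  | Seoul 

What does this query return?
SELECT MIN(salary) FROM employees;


Salaries: 110000, 90000, 50000, 90000, 40000, 40000
MIN = 40000

40000


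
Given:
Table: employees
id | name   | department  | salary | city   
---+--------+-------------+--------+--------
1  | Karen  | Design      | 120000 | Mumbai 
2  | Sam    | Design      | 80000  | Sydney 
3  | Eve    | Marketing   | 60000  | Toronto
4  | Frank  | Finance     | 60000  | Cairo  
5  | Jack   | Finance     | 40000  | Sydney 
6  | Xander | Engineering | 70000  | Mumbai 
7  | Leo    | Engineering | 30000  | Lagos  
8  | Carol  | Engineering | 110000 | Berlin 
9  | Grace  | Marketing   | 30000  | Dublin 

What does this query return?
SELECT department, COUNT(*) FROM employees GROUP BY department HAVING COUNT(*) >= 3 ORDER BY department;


Groups with count >= 3:
  Engineering: 3 -> PASS
  Design: 2 -> filtered out
  Finance: 2 -> filtered out
  Marketing: 2 -> filtered out


1 groups:
Engineering, 3


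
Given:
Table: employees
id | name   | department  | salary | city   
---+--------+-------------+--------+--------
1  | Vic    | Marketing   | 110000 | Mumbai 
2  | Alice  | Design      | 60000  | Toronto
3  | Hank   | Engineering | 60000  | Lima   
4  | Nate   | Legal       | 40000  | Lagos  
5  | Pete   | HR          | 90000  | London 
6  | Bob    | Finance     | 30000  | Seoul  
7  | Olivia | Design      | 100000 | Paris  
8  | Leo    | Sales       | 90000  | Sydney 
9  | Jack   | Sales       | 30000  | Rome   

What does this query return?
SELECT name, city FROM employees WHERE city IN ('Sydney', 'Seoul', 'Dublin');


Filtering: city IN ('Sydney', 'Seoul', 'Dublin')
Matching: 2 rows

2 rows:
Bob, Seoul
Leo, Sydney


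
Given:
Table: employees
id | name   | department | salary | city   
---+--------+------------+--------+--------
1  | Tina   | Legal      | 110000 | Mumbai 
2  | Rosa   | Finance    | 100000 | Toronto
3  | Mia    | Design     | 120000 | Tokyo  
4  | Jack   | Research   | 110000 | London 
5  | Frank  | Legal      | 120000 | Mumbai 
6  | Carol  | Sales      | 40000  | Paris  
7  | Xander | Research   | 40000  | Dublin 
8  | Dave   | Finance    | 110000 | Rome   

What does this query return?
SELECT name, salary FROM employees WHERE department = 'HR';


Filtering: department = 'HR'
Matching rows: 0

Empty result set (0 rows)


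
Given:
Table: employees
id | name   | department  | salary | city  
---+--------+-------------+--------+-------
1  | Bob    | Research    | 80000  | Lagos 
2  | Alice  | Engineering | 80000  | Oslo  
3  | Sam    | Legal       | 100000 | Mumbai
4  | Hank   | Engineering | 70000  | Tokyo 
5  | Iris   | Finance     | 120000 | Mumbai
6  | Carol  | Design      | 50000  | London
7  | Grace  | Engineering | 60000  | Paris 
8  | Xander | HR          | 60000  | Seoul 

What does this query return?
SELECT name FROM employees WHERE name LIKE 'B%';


LIKE 'B%' matches names starting with 'B'
Matching: 1

1 rows:
Bob


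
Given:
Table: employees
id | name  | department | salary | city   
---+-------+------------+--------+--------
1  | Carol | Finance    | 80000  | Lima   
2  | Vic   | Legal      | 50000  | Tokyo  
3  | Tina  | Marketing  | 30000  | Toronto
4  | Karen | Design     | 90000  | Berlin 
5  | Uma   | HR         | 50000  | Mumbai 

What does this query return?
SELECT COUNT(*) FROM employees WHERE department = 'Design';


Counting rows where department = 'Design'
  Karen -> MATCH


1


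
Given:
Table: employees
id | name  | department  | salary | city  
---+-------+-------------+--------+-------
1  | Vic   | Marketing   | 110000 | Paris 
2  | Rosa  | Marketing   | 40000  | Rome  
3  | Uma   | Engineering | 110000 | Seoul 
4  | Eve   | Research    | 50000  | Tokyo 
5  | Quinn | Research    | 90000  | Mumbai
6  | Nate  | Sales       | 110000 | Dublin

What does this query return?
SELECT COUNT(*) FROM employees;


COUNT(*) counts all rows

6


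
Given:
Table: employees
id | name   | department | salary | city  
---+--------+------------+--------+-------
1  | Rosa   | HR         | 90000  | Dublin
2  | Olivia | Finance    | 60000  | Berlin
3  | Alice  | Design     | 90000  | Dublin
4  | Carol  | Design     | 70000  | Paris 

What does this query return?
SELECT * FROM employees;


SELECT * returns all 4 rows with all columns

4 rows:
1, Rosa, HR, 90000, Dublin
2, Olivia, Finance, 60000, Berlin
3, Alice, Design, 90000, Dublin
4, Carol, Design, 70000, Paris
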